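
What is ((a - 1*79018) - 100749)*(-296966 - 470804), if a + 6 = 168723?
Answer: 8483858500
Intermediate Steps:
a = 168717 (a = -6 + 168723 = 168717)
((a - 1*79018) - 100749)*(-296966 - 470804) = ((168717 - 1*79018) - 100749)*(-296966 - 470804) = ((168717 - 79018) - 100749)*(-767770) = (89699 - 100749)*(-767770) = -11050*(-767770) = 8483858500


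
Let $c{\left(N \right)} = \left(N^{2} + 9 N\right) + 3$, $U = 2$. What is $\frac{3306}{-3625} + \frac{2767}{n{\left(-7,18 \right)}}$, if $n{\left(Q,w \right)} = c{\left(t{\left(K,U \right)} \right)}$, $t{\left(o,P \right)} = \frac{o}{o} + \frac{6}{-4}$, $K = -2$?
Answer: $- \frac{276814}{125} \approx -2214.5$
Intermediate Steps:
$t{\left(o,P \right)} = - \frac{1}{2}$ ($t{\left(o,P \right)} = 1 + 6 \left(- \frac{1}{4}\right) = 1 - \frac{3}{2} = - \frac{1}{2}$)
$c{\left(N \right)} = 3 + N^{2} + 9 N$
$n{\left(Q,w \right)} = - \frac{5}{4}$ ($n{\left(Q,w \right)} = 3 + \left(- \frac{1}{2}\right)^{2} + 9 \left(- \frac{1}{2}\right) = 3 + \frac{1}{4} - \frac{9}{2} = - \frac{5}{4}$)
$\frac{3306}{-3625} + \frac{2767}{n{\left(-7,18 \right)}} = \frac{3306}{-3625} + \frac{2767}{- \frac{5}{4}} = 3306 \left(- \frac{1}{3625}\right) + 2767 \left(- \frac{4}{5}\right) = - \frac{114}{125} - \frac{11068}{5} = - \frac{276814}{125}$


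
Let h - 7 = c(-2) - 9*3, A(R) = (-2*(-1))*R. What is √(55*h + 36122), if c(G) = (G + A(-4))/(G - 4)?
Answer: √316023/3 ≈ 187.39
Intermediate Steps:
A(R) = 2*R
c(G) = (-8 + G)/(-4 + G) (c(G) = (G + 2*(-4))/(G - 4) = (G - 8)/(-4 + G) = (-8 + G)/(-4 + G))
h = -55/3 (h = 7 + ((-8 - 2)/(-4 - 2) - 9*3) = 7 + (-10/(-6) - 27) = 7 + (-⅙*(-10) - 27) = 7 + (5/3 - 27) = 7 - 76/3 = -55/3 ≈ -18.333)
√(55*h + 36122) = √(55*(-55/3) + 36122) = √(-3025/3 + 36122) = √(105341/3) = √316023/3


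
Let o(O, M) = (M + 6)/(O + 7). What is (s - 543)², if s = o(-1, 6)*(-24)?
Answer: 349281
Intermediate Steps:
o(O, M) = (6 + M)/(7 + O)
s = -48 (s = ((6 + 6)/(7 - 1))*(-24) = (12/6)*(-24) = ((⅙)*12)*(-24) = 2*(-24) = -48)
(s - 543)² = (-48 - 543)² = (-591)² = 349281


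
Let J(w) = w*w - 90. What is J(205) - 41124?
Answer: 811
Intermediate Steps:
J(w) = -90 + w**2 (J(w) = w**2 - 90 = -90 + w**2)
J(205) - 41124 = (-90 + 205**2) - 41124 = (-90 + 42025) - 41124 = 41935 - 41124 = 811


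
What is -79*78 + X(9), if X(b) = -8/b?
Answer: -55466/9 ≈ -6162.9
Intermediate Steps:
-79*78 + X(9) = -79*78 - 8/9 = -6162 - 8*⅑ = -6162 - 8/9 = -55466/9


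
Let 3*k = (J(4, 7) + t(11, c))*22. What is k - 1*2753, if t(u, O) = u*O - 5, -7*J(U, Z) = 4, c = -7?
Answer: -70529/21 ≈ -3358.5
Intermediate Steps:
J(U, Z) = -4/7 (J(U, Z) = -⅐*4 = -4/7)
t(u, O) = -5 + O*u (t(u, O) = O*u - 5 = -5 + O*u)
k = -12716/21 (k = ((-4/7 + (-5 - 7*11))*22)/3 = ((-4/7 + (-5 - 77))*22)/3 = ((-4/7 - 82)*22)/3 = (-578/7*22)/3 = (⅓)*(-12716/7) = -12716/21 ≈ -605.52)
k - 1*2753 = -12716/21 - 1*2753 = -12716/21 - 2753 = -70529/21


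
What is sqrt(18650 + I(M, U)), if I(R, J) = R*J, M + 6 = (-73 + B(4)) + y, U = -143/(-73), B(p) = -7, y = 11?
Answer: 5*sqrt(3944117)/73 ≈ 136.03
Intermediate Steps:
U = 143/73 (U = -143*(-1/73) = 143/73 ≈ 1.9589)
M = -75 (M = -6 + ((-73 - 7) + 11) = -6 + (-80 + 11) = -6 - 69 = -75)
I(R, J) = J*R
sqrt(18650 + I(M, U)) = sqrt(18650 + (143/73)*(-75)) = sqrt(18650 - 10725/73) = sqrt(1350725/73) = 5*sqrt(3944117)/73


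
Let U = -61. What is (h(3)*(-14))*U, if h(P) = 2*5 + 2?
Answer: 10248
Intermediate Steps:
h(P) = 12 (h(P) = 10 + 2 = 12)
(h(3)*(-14))*U = (12*(-14))*(-61) = -168*(-61) = 10248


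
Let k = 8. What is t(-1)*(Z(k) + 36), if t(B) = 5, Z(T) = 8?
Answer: 220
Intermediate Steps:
t(-1)*(Z(k) + 36) = 5*(8 + 36) = 5*44 = 220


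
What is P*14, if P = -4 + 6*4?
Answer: 280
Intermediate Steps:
P = 20 (P = -4 + 24 = 20)
P*14 = 20*14 = 280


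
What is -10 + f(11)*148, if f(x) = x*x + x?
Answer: 19526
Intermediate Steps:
f(x) = x + x**2 (f(x) = x**2 + x = x + x**2)
-10 + f(11)*148 = -10 + (11*(1 + 11))*148 = -10 + (11*12)*148 = -10 + 132*148 = -10 + 19536 = 19526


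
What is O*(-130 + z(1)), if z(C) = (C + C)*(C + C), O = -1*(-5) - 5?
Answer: 0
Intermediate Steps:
O = 0 (O = 5 - 5 = 0)
z(C) = 4*C² (z(C) = (2*C)*(2*C) = 4*C²)
O*(-130 + z(1)) = 0*(-130 + 4*1²) = 0*(-130 + 4*1) = 0*(-130 + 4) = 0*(-126) = 0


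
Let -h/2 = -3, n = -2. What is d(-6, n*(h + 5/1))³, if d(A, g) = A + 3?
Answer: -27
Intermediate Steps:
h = 6 (h = -2*(-3) = 6)
d(A, g) = 3 + A
d(-6, n*(h + 5/1))³ = (3 - 6)³ = (-3)³ = -27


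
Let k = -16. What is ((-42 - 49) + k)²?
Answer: 11449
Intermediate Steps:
((-42 - 49) + k)² = ((-42 - 49) - 16)² = (-91 - 16)² = (-107)² = 11449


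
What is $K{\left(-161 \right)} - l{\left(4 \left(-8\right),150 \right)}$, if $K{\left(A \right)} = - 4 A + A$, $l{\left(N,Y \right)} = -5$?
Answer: $488$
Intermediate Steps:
$K{\left(A \right)} = - 3 A$
$K{\left(-161 \right)} - l{\left(4 \left(-8\right),150 \right)} = \left(-3\right) \left(-161\right) - -5 = 483 + 5 = 488$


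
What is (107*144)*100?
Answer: 1540800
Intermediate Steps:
(107*144)*100 = 15408*100 = 1540800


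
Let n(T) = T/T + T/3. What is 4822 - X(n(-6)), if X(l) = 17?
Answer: 4805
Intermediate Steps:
n(T) = 1 + T/3 (n(T) = 1 + T*(⅓) = 1 + T/3)
4822 - X(n(-6)) = 4822 - 1*17 = 4822 - 17 = 4805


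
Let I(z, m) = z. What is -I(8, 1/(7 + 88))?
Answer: -8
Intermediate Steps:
-I(8, 1/(7 + 88)) = -1*8 = -8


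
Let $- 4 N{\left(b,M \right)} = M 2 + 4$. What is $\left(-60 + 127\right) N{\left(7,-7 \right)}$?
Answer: $\frac{335}{2} \approx 167.5$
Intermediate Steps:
$N{\left(b,M \right)} = -1 - \frac{M}{2}$ ($N{\left(b,M \right)} = - \frac{M 2 + 4}{4} = - \frac{2 M + 4}{4} = - \frac{4 + 2 M}{4} = -1 - \frac{M}{2}$)
$\left(-60 + 127\right) N{\left(7,-7 \right)} = \left(-60 + 127\right) \left(-1 - - \frac{7}{2}\right) = 67 \left(-1 + \frac{7}{2}\right) = 67 \cdot \frac{5}{2} = \frac{335}{2}$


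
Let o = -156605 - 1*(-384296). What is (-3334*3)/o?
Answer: -3334/75897 ≈ -0.043928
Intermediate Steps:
o = 227691 (o = -156605 + 384296 = 227691)
(-3334*3)/o = -3334*3/227691 = -10002*1/227691 = -3334/75897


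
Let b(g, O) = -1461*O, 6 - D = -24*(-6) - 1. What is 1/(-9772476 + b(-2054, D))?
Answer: -1/9572319 ≈ -1.0447e-7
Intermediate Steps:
D = -137 (D = 6 - (-24*(-6) - 1) = 6 - (144 - 1) = 6 - 1*143 = 6 - 143 = -137)
1/(-9772476 + b(-2054, D)) = 1/(-9772476 - 1461*(-137)) = 1/(-9772476 + 200157) = 1/(-9572319) = -1/9572319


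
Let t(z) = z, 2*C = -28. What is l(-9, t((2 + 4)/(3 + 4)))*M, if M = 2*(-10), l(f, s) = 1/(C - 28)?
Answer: 10/21 ≈ 0.47619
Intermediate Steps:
C = -14 (C = (½)*(-28) = -14)
l(f, s) = -1/42 (l(f, s) = 1/(-14 - 28) = 1/(-42) = -1/42)
M = -20
l(-9, t((2 + 4)/(3 + 4)))*M = -1/42*(-20) = 10/21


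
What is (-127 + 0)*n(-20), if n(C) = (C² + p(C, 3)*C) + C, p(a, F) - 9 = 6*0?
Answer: -25400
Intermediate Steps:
p(a, F) = 9 (p(a, F) = 9 + 6*0 = 9 + 0 = 9)
n(C) = C² + 10*C (n(C) = (C² + 9*C) + C = C² + 10*C)
(-127 + 0)*n(-20) = (-127 + 0)*(-20*(10 - 20)) = -(-2540)*(-10) = -127*200 = -25400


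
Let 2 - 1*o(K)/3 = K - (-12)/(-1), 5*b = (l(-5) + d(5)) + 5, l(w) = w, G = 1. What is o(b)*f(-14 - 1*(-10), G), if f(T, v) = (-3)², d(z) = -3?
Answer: 1971/5 ≈ 394.20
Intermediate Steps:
f(T, v) = 9
b = -⅗ (b = ((-5 - 3) + 5)/5 = (-8 + 5)/5 = (⅕)*(-3) = -⅗ ≈ -0.60000)
o(K) = 42 - 3*K (o(K) = 6 - 3*(K - (-12)/(-1)) = 6 - 3*(K - (-12)*(-1)) = 6 - 3*(K - 4*3) = 6 - 3*(K - 12) = 6 - 3*(-12 + K) = 6 + (36 - 3*K) = 42 - 3*K)
o(b)*f(-14 - 1*(-10), G) = (42 - 3*(-⅗))*9 = (42 + 9/5)*9 = (219/5)*9 = 1971/5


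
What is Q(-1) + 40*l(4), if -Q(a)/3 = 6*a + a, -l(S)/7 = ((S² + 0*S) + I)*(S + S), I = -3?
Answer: -29099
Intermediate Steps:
l(S) = -14*S*(-3 + S²) (l(S) = -7*((S² + 0*S) - 3)*(S + S) = -7*((S² + 0) - 3)*2*S = -7*(S² - 3)*2*S = -7*(-3 + S²)*2*S = -14*S*(-3 + S²))
Q(a) = -21*a (Q(a) = -3*(6*a + a) = -21*a)
Q(-1) + 40*l(4) = -21*(-1) + 40*(14*4*(3 - 1*4²)) = 21 + 40*(14*4*(3 - 1*16)) = 21 + 40*(14*4*(3 - 16)) = 21 + 40*(14*4*(-13)) = 21 + 40*(-728) = 21 - 29120 = -29099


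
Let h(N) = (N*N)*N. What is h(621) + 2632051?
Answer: 242115112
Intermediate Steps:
h(N) = N**3 (h(N) = N**2*N = N**3)
h(621) + 2632051 = 621**3 + 2632051 = 239483061 + 2632051 = 242115112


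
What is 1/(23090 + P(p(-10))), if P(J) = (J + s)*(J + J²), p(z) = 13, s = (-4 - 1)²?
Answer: 1/30006 ≈ 3.3327e-5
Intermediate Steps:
s = 25 (s = (-5)² = 25)
P(J) = (25 + J)*(J + J²) (P(J) = (J + 25)*(J + J²) = (25 + J)*(J + J²))
1/(23090 + P(p(-10))) = 1/(23090 + 13*(25 + 13² + 26*13)) = 1/(23090 + 13*(25 + 169 + 338)) = 1/(23090 + 13*532) = 1/(23090 + 6916) = 1/30006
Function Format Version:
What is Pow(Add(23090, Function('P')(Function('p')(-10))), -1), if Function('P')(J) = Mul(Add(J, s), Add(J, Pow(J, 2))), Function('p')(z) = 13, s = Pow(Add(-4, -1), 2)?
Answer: Rational(1, 30006) ≈ 3.3327e-5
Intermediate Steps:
s = 25 (s = Pow(-5, 2) = 25)
Function('P')(J) = Mul(Add(25, J), Add(J, Pow(J, 2))) (Function('P')(J) = Mul(Add(J, 25), Add(J, Pow(J, 2))) = Mul(Add(25, J), Add(J, Pow(J, 2))))
Pow(Add(23090, Function('P')(Function('p')(-10))), -1) = Pow(Add(23090, Mul(13, Add(25, Pow(13, 2), Mul(26, 13)))), -1) = Pow(Add(23090, Mul(13, Add(25, 169, 338))), -1) = Pow(Add(23090, Mul(13, 532)), -1) = Pow(Add(23090, 6916), -1) = Pow(30006, -1) = Rational(1, 30006)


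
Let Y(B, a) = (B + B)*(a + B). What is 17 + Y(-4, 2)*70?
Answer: 1137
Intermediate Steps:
Y(B, a) = 2*B*(B + a) (Y(B, a) = (2*B)*(B + a) = 2*B*(B + a))
17 + Y(-4, 2)*70 = 17 + (2*(-4)*(-4 + 2))*70 = 17 + (2*(-4)*(-2))*70 = 17 + 16*70 = 17 + 1120 = 1137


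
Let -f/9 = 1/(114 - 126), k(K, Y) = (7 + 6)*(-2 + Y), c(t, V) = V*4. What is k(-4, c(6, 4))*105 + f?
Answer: 76443/4 ≈ 19111.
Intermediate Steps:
c(t, V) = 4*V
k(K, Y) = -26 + 13*Y (k(K, Y) = 13*(-2 + Y) = -26 + 13*Y)
f = 3/4 (f = -9/(114 - 126) = -9/(-12) = -9*(-1/12) = 3/4 ≈ 0.75000)
k(-4, c(6, 4))*105 + f = (-26 + 13*(4*4))*105 + 3/4 = (-26 + 13*16)*105 + 3/4 = (-26 + 208)*105 + 3/4 = 182*105 + 3/4 = 19110 + 3/4 = 76443/4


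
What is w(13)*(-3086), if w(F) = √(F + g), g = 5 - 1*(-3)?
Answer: -3086*√21 ≈ -14142.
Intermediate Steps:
g = 8 (g = 5 + 3 = 8)
w(F) = √(8 + F) (w(F) = √(F + 8) = √(8 + F))
w(13)*(-3086) = √(8 + 13)*(-3086) = √21*(-3086) = -3086*√21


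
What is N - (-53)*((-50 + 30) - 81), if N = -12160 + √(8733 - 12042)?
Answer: -17513 + I*√3309 ≈ -17513.0 + 57.524*I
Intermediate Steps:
N = -12160 + I*√3309 (N = -12160 + √(-3309) = -12160 + I*√3309 ≈ -12160.0 + 57.524*I)
N - (-53)*((-50 + 30) - 81) = (-12160 + I*√3309) - (-53)*((-50 + 30) - 81) = (-12160 + I*√3309) - (-53)*(-20 - 81) = (-12160 + I*√3309) - (-53)*(-101) = (-12160 + I*√3309) - 1*5353 = (-12160 + I*√3309) - 5353 = -17513 + I*√3309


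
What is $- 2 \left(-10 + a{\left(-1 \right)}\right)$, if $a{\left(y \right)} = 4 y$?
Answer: $28$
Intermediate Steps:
$- 2 \left(-10 + a{\left(-1 \right)}\right) = - 2 \left(-10 + 4 \left(-1\right)\right) = - 2 \left(-10 - 4\right) = \left(-2\right) \left(-14\right) = 28$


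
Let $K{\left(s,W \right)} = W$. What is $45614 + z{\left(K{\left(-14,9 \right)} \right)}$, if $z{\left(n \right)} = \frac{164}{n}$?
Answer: $\frac{410690}{9} \approx 45632.0$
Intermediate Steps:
$45614 + z{\left(K{\left(-14,9 \right)} \right)} = 45614 + \frac{164}{9} = \frac{410690}{9}$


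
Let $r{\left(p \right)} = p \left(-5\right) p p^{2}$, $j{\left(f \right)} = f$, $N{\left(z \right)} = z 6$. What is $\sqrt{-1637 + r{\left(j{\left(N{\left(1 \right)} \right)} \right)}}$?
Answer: $i \sqrt{8117} \approx 90.094 i$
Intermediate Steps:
$N{\left(z \right)} = 6 z$
$r{\left(p \right)} = - 5 p^{4}$ ($r{\left(p \right)} = - 5 p p p^{2} = - 5 p^{2} p^{2} = - 5 p^{4}$)
$\sqrt{-1637 + r{\left(j{\left(N{\left(1 \right)} \right)} \right)}} = \sqrt{-1637 - 5 \left(6 \cdot 1\right)^{4}} = \sqrt{-1637 - 5 \cdot 6^{4}} = \sqrt{-1637 - 6480} = \sqrt{-8117} = i \sqrt{8117}$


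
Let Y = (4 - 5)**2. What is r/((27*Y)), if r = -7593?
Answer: -2531/9 ≈ -281.22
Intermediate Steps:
Y = 1 (Y = (-1)**2 = 1)
r/((27*Y)) = -7593/(27*1) = -7593/27 = -7593*1/27 = -2531/9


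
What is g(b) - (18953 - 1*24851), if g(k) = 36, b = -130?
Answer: 5934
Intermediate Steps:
g(b) - (18953 - 1*24851) = 36 - (18953 - 1*24851) = 36 - (18953 - 24851) = 36 - 1*(-5898) = 36 + 5898 = 5934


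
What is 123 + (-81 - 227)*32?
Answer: -9733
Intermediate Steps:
123 + (-81 - 227)*32 = 123 - 308*32 = 123 - 9856 = -9733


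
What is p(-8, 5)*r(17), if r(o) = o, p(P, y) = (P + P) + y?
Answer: -187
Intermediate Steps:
p(P, y) = y + 2*P (p(P, y) = 2*P + y = y + 2*P)
p(-8, 5)*r(17) = (5 + 2*(-8))*17 = (5 - 16)*17 = -11*17 = -187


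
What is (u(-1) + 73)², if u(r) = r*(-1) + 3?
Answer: 5929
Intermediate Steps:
u(r) = 3 - r (u(r) = -r + 3 = 3 - r)
(u(-1) + 73)² = ((3 - 1*(-1)) + 73)² = ((3 + 1) + 73)² = (4 + 73)² = 77² = 5929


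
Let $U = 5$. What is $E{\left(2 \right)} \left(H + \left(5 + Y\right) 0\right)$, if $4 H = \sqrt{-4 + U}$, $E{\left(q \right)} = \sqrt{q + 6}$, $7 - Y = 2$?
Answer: $\frac{\sqrt{2}}{2} \approx 0.70711$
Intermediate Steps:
$Y = 5$ ($Y = 7 - 2 = 5$)
$E{\left(q \right)} = \sqrt{6 + q}$
$H = \frac{1}{4}$ ($H = \frac{\sqrt{-4 + 5}}{4} = \frac{\sqrt{1}}{4} = \frac{1}{4} \cdot 1 = \frac{1}{4} \approx 0.25$)
$E{\left(2 \right)} \left(H + \left(5 + Y\right) 0\right) = \sqrt{6 + 2} \left(\frac{1}{4} + \left(5 + 5\right) 0\right) = \sqrt{8} \left(\frac{1}{4} + 10 \cdot 0\right) = 2 \sqrt{2} \left(\frac{1}{4} + 0\right) = 2 \sqrt{2} \cdot \frac{1}{4} = \frac{\sqrt{2}}{2}$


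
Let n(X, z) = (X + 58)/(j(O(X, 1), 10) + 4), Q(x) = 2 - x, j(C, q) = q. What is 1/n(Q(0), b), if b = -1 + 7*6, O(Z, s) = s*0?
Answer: 7/30 ≈ 0.23333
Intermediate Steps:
O(Z, s) = 0
b = 41 (b = -1 + 42 = 41)
n(X, z) = 29/7 + X/14 (n(X, z) = (X + 58)/(10 + 4) = (58 + X)/14 = (58 + X)*(1/14) = 29/7 + X/14)
1/n(Q(0), b) = 1/(29/7 + (2 - 1*0)/14) = 1/(29/7 + (2 + 0)/14) = 1/(29/7 + (1/14)*2) = 1/(29/7 + 1/7) = 1/(30/7) = 7/30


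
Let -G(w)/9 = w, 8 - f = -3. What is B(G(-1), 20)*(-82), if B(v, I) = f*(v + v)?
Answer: -16236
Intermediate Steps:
f = 11 (f = 8 - 1*(-3) = 8 + 3 = 11)
G(w) = -9*w
B(v, I) = 22*v (B(v, I) = 11*(v + v) = 11*(2*v) = 22*v)
B(G(-1), 20)*(-82) = (22*(-9*(-1)))*(-82) = (22*9)*(-82) = 198*(-82) = -16236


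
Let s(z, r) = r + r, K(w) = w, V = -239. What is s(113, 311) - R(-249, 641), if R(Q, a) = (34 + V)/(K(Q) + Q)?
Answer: 309551/498 ≈ 621.59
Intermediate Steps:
s(z, r) = 2*r
R(Q, a) = -205/(2*Q) (R(Q, a) = (34 - 239)/(Q + Q) = -205*1/(2*Q) = -205/(2*Q))
s(113, 311) - R(-249, 641) = 2*311 - (-205)/(2*(-249)) = 622 - (-205)*(-1)/(2*249) = 622 - 1*205/498 = 622 - 205/498 = 309551/498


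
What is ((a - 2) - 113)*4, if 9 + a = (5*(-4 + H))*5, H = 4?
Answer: -496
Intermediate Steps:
a = -9 (a = -9 + (5*(-4 + 4))*5 = -9 + (5*0)*5 = -9 + 0*5 = -9 + 0 = -9)
((a - 2) - 113)*4 = ((-9 - 2) - 113)*4 = (-11 - 113)*4 = -124*4 = -496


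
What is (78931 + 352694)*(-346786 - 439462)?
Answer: -339364293000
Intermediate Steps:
(78931 + 352694)*(-346786 - 439462) = 431625*(-786248) = -339364293000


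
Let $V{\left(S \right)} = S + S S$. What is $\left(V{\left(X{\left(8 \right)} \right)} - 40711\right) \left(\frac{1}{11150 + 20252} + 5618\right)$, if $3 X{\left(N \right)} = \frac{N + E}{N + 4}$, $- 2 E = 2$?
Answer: $- \frac{3102644992368245}{13565664} \approx -2.2871 \cdot 10^{8}$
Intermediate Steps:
$E = -1$ ($E = \left(- \frac{1}{2}\right) 2 = -1$)
$X{\left(N \right)} = \frac{-1 + N}{3 \left(4 + N\right)}$ ($X{\left(N \right)} = \frac{\left(N - 1\right) \frac{1}{N + 4}}{3} = \frac{\left(-1 + N\right) \frac{1}{4 + N}}{3} = \frac{\frac{1}{4 + N} \left(-1 + N\right)}{3} = \frac{-1 + N}{3 \left(4 + N\right)}$)
$V{\left(S \right)} = S + S^{2}$
$\left(V{\left(X{\left(8 \right)} \right)} - 40711\right) \left(\frac{1}{11150 + 20252} + 5618\right) = \left(\frac{-1 + 8}{3 \left(4 + 8\right)} \left(1 + \frac{-1 + 8}{3 \left(4 + 8\right)}\right) - 40711\right) \left(\frac{1}{11150 + 20252} + 5618\right) = \left(\frac{1}{3} \cdot \frac{1}{12} \cdot 7 \left(1 + \frac{1}{3} \cdot \frac{1}{12} \cdot 7\right) - 40711\right) \left(\frac{1}{31402} + 5618\right) = \left(\frac{7 \left(1 + \frac{7}{36}\right)}{36} - 40711\right) \frac{176416437}{31402} = \left(\frac{7}{36} \cdot \frac{43}{36} - 40711\right) \frac{176416437}{31402} = \left(\frac{301}{1296} - 40711\right) \frac{176416437}{31402} = \left(- \frac{52761155}{1296}\right) \frac{176416437}{31402} = - \frac{3102644992368245}{13565664}$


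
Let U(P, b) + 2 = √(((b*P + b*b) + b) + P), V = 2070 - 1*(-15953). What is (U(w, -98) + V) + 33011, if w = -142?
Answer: 51032 + 4*√1455 ≈ 51185.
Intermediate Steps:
V = 18023 (V = 2070 + 15953 = 18023)
U(P, b) = -2 + √(P + b + b² + P*b) (U(P, b) = -2 + √(((b*P + b*b) + b) + P) = -2 + √(((P*b + b²) + b) + P) = -2 + √(((b² + P*b) + b) + P) = -2 + √((b + b² + P*b) + P) = -2 + √(P + b + b² + P*b))
(U(w, -98) + V) + 33011 = ((-2 + √(-142 - 98 + (-98)² - 142*(-98))) + 18023) + 33011 = ((-2 + √(-142 - 98 + 9604 + 13916)) + 18023) + 33011 = ((-2 + √23280) + 18023) + 33011 = ((-2 + 4*√1455) + 18023) + 33011 = (18021 + 4*√1455) + 33011 = 51032 + 4*√1455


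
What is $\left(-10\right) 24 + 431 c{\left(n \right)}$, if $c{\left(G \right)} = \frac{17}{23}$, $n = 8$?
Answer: $\frac{1807}{23} \approx 78.565$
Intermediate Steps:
$c{\left(G \right)} = \frac{17}{23}$ ($c{\left(G \right)} = 17 \cdot \frac{1}{23} = \frac{17}{23}$)
$\left(-10\right) 24 + 431 c{\left(n \right)} = \left(-10\right) 24 + 431 \cdot \frac{17}{23} = -240 + \frac{7327}{23} = \frac{1807}{23}$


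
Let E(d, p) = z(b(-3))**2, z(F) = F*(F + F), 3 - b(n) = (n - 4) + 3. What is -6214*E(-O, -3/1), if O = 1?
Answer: -59679256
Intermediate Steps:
b(n) = 4 - n (b(n) = 3 - ((n - 4) + 3) = 3 - ((-4 + n) + 3) = 3 - (-1 + n) = 3 + (1 - n) = 4 - n)
z(F) = 2*F**2 (z(F) = F*(2*F) = 2*F**2)
E(d, p) = 9604 (E(d, p) = (2*(4 - 1*(-3))**2)**2 = (2*(4 + 3)**2)**2 = (2*7**2)**2 = (2*49)**2 = 98**2 = 9604)
-6214*E(-O, -3/1) = -6214*9604 = -59679256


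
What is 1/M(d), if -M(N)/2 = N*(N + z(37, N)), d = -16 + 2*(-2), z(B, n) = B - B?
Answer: -1/800 ≈ -0.0012500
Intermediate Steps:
z(B, n) = 0
d = -20 (d = -16 - 4 = -20)
M(N) = -2*N**2 (M(N) = -2*N*(N + 0) = -2*N*N = -2*N**2)
1/M(d) = 1/(-2*(-20)**2) = 1/(-2*400) = 1/(-800) = -1/800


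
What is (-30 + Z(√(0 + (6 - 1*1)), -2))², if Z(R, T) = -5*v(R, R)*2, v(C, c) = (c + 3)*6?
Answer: 62100 + 25200*√5 ≈ 1.1845e+5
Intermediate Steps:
v(C, c) = 18 + 6*c (v(C, c) = (3 + c)*6 = 18 + 6*c)
Z(R, T) = -180 - 60*R (Z(R, T) = -5*(18 + 6*R)*2 = (-90 - 30*R)*2 = -180 - 60*R)
(-30 + Z(√(0 + (6 - 1*1)), -2))² = (-30 + (-180 - 60*√(0 + (6 - 1*1))))² = (-30 + (-180 - 60*√(0 + (6 - 1))))² = (-30 + (-180 - 60*√(0 + 5)))² = (-30 + (-180 - 60*√5))² = (-210 - 60*√5)²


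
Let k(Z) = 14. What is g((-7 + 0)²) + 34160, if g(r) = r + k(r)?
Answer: 34223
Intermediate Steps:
g(r) = 14 + r (g(r) = r + 14 = 14 + r)
g((-7 + 0)²) + 34160 = (14 + (-7 + 0)²) + 34160 = (14 + (-7)²) + 34160 = (14 + 49) + 34160 = 63 + 34160 = 34223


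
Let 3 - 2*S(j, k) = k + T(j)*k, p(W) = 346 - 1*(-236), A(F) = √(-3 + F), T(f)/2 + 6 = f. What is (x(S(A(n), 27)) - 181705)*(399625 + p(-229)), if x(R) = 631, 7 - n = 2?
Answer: -72467082318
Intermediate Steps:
n = 5 (n = 7 - 1*2 = 7 - 2 = 5)
T(f) = -12 + 2*f
p(W) = 582 (p(W) = 346 + 236 = 582)
S(j, k) = 3/2 - k/2 - k*(-12 + 2*j)/2 (S(j, k) = 3/2 - (k + (-12 + 2*j)*k)/2 = 3/2 - (k + k*(-12 + 2*j))/2 = 3/2 + (-k/2 - k*(-12 + 2*j)/2) = 3/2 - k/2 - k*(-12 + 2*j)/2)
(x(S(A(n), 27)) - 181705)*(399625 + p(-229)) = (631 - 181705)*(399625 + 582) = -181074*400207 = -72467082318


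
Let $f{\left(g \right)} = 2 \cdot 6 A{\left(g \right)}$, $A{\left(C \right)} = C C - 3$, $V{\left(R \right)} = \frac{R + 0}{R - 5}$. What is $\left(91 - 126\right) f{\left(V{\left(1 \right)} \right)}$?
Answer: $\frac{4935}{4} \approx 1233.8$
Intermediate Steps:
$V{\left(R \right)} = \frac{R}{-5 + R}$
$A{\left(C \right)} = -3 + C^{2}$ ($A{\left(C \right)} = C^{2} - 3 = -3 + C^{2}$)
$f{\left(g \right)} = -36 + 12 g^{2}$ ($f{\left(g \right)} = 2 \cdot 6 \left(-3 + g^{2}\right) = 12 \left(-3 + g^{2}\right) = -36 + 12 g^{2}$)
$\left(91 - 126\right) f{\left(V{\left(1 \right)} \right)} = \left(91 - 126\right) \left(-36 + 12 \left(1 \frac{1}{-5 + 1}\right)^{2}\right) = - 35 \left(-36 + 12 \left(1 \frac{1}{-4}\right)^{2}\right) = - 35 \left(-36 + 12 \left(1 \left(- \frac{1}{4}\right)\right)^{2}\right) = - 35 \left(-36 + 12 \left(- \frac{1}{4}\right)^{2}\right) = - 35 \left(-36 + 12 \cdot \frac{1}{16}\right) = - 35 \left(-36 + \frac{3}{4}\right) = \left(-35\right) \left(- \frac{141}{4}\right) = \frac{4935}{4}$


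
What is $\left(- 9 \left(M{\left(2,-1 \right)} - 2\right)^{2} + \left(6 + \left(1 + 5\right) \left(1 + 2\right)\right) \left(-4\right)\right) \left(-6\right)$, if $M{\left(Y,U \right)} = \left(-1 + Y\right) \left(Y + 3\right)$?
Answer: $1062$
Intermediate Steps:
$M{\left(Y,U \right)} = \left(-1 + Y\right) \left(3 + Y\right)$
$\left(- 9 \left(M{\left(2,-1 \right)} - 2\right)^{2} + \left(6 + \left(1 + 5\right) \left(1 + 2\right)\right) \left(-4\right)\right) \left(-6\right) = \left(- 9 \left(\left(-3 + 2^{2} + 2 \cdot 2\right) - 2\right)^{2} + \left(6 + \left(1 + 5\right) \left(1 + 2\right)\right) \left(-4\right)\right) \left(-6\right) = \left(- 9 \left(\left(-3 + 4 + 4\right) - 2\right)^{2} + \left(6 + 6 \cdot 3\right) \left(-4\right)\right) \left(-6\right) = \left(- 9 \left(5 - 2\right)^{2} + \left(6 + 18\right) \left(-4\right)\right) \left(-6\right) = \left(- 9 \cdot 3^{2} + 24 \left(-4\right)\right) \left(-6\right) = \left(\left(-9\right) 9 - 96\right) \left(-6\right) = \left(-81 - 96\right) \left(-6\right) = \left(-177\right) \left(-6\right) = 1062$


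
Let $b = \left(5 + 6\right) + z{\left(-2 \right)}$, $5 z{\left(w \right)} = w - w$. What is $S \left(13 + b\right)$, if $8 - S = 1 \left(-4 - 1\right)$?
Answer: $312$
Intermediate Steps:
$z{\left(w \right)} = 0$ ($z{\left(w \right)} = \frac{w - w}{5} = \frac{1}{5} \cdot 0 = 0$)
$b = 11$ ($b = \left(5 + 6\right) + 0 = 11 + 0 = 11$)
$S = 13$ ($S = 8 - 1 \left(-4 - 1\right) = 8 - 1 \left(-5\right) = 8 - -5 = 8 + 5 = 13$)
$S \left(13 + b\right) = 13 \left(13 + 11\right) = 13 \cdot 24 = 312$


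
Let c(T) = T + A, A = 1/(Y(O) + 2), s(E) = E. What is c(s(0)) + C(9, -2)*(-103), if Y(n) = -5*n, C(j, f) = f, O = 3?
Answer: 2677/13 ≈ 205.92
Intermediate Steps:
A = -1/13 (A = 1/(-5*3 + 2) = 1/(-15 + 2) = 1/(-13) = -1/13 ≈ -0.076923)
c(T) = -1/13 + T (c(T) = T - 1/13 = -1/13 + T)
c(s(0)) + C(9, -2)*(-103) = (-1/13 + 0) - 2*(-103) = -1/13 + 206 = 2677/13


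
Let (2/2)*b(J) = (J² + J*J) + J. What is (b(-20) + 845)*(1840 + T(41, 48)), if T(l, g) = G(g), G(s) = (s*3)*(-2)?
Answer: 2522000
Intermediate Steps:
G(s) = -6*s (G(s) = (3*s)*(-2) = -6*s)
T(l, g) = -6*g
b(J) = J + 2*J² (b(J) = (J² + J*J) + J = (J² + J²) + J = 2*J² + J = J + 2*J²)
(b(-20) + 845)*(1840 + T(41, 48)) = (-20*(1 + 2*(-20)) + 845)*(1840 - 6*48) = (-20*(1 - 40) + 845)*(1840 - 288) = (-20*(-39) + 845)*1552 = (780 + 845)*1552 = 1625*1552 = 2522000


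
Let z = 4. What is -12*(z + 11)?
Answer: -180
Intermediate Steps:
-12*(z + 11) = -12*(4 + 11) = -12*15 = -180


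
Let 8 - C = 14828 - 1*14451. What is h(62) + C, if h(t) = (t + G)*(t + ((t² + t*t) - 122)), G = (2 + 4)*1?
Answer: 518335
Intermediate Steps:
G = 6 (G = 6*1 = 6)
C = -369 (C = 8 - (14828 - 1*14451) = 8 - (14828 - 14451) = 8 - 1*377 = 8 - 377 = -369)
h(t) = (6 + t)*(-122 + t + 2*t²) (h(t) = (t + 6)*(t + ((t² + t*t) - 122)) = (6 + t)*(t + ((t² + t²) - 122)) = (6 + t)*(t + (2*t² - 122)) = (6 + t)*(t + (-122 + 2*t²)) = (6 + t)*(-122 + t + 2*t²))
h(62) + C = (-732 - 116*62 + 2*62³ + 13*62²) - 369 = (-732 - 7192 + 2*238328 + 13*3844) - 369 = (-732 - 7192 + 476656 + 49972) - 369 = 518704 - 369 = 518335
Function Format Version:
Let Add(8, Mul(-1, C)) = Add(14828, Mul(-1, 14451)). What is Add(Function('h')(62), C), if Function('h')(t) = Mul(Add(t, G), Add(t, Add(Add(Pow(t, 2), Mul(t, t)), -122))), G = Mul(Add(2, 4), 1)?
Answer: 518335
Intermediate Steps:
G = 6 (G = Mul(6, 1) = 6)
C = -369 (C = Add(8, Mul(-1, Add(14828, Mul(-1, 14451)))) = Add(8, Mul(-1, Add(14828, -14451))) = Add(8, Mul(-1, 377)) = Add(8, -377) = -369)
Function('h')(t) = Mul(Add(6, t), Add(-122, t, Mul(2, Pow(t, 2)))) (Function('h')(t) = Mul(Add(t, 6), Add(t, Add(Add(Pow(t, 2), Mul(t, t)), -122))) = Mul(Add(6, t), Add(t, Add(Add(Pow(t, 2), Pow(t, 2)), -122))) = Mul(Add(6, t), Add(t, Add(Mul(2, Pow(t, 2)), -122))) = Mul(Add(6, t), Add(t, Add(-122, Mul(2, Pow(t, 2))))) = Mul(Add(6, t), Add(-122, t, Mul(2, Pow(t, 2)))))
Add(Function('h')(62), C) = Add(Add(-732, Mul(-116, 62), Mul(2, Pow(62, 3)), Mul(13, Pow(62, 2))), -369) = Add(Add(-732, -7192, Mul(2, 238328), Mul(13, 3844)), -369) = Add(Add(-732, -7192, 476656, 49972), -369) = Add(518704, -369) = 518335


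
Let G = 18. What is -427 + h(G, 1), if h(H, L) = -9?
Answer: -436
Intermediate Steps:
-427 + h(G, 1) = -427 - 9 = -436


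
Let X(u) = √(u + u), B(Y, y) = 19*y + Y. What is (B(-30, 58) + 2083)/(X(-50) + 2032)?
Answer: 1602740/1032281 - 15775*I/2064562 ≈ 1.5526 - 0.0076408*I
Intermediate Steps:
B(Y, y) = Y + 19*y
X(u) = √2*√u (X(u) = √(2*u) = √2*√u)
(B(-30, 58) + 2083)/(X(-50) + 2032) = ((-30 + 19*58) + 2083)/(√2*√(-50) + 2032) = ((-30 + 1102) + 2083)/(√2*(5*I*√2) + 2032) = (1072 + 2083)/(10*I + 2032) = 3155/(2032 + 10*I) = 3155*((2032 - 10*I)/4129124) = 3155*(2032 - 10*I)/4129124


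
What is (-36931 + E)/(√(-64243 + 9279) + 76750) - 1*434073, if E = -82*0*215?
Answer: (-868146*√13741 + 33315139681*I)/(2*(√13741 - 38375*I)) ≈ -4.3407e+5 + 0.0014701*I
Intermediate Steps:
E = 0 (E = 0*215 = 0)
(-36931 + E)/(√(-64243 + 9279) + 76750) - 1*434073 = (-36931 + 0)/(√(-64243 + 9279) + 76750) - 1*434073 = -36931/(√(-54964) + 76750) - 434073 = -36931/(2*I*√13741 + 76750) - 434073 = -36931/(76750 + 2*I*√13741) - 434073 = -434073 - 36931/(76750 + 2*I*√13741)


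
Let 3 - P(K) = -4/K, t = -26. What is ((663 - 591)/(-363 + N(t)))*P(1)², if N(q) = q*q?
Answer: 3528/313 ≈ 11.272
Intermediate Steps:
P(K) = 3 + 4/K (P(K) = 3 - (-4)/K = 3 + 4/K)
N(q) = q²
((663 - 591)/(-363 + N(t)))*P(1)² = ((663 - 591)/(-363 + (-26)²))*(3 + 4/1)² = (72/(-363 + 676))*(3 + 4*1)² = (72/313)*(3 + 4)² = (72*(1/313))*7² = (72/313)*49 = 3528/313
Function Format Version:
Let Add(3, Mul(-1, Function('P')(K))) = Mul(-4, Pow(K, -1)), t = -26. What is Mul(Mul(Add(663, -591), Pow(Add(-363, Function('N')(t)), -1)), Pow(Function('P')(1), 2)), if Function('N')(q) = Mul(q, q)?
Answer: Rational(3528, 313) ≈ 11.272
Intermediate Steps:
Function('P')(K) = Add(3, Mul(4, Pow(K, -1))) (Function('P')(K) = Add(3, Mul(-1, Mul(-4, Pow(K, -1)))) = Add(3, Mul(4, Pow(K, -1))))
Function('N')(q) = Pow(q, 2)
Mul(Mul(Add(663, -591), Pow(Add(-363, Function('N')(t)), -1)), Pow(Function('P')(1), 2)) = Mul(Mul(Add(663, -591), Pow(Add(-363, Pow(-26, 2)), -1)), Pow(Add(3, Mul(4, Pow(1, -1))), 2)) = Mul(Mul(72, Pow(Add(-363, 676), -1)), Pow(Add(3, Mul(4, 1)), 2)) = Mul(Mul(72, Pow(313, -1)), Pow(Add(3, 4), 2)) = Mul(Mul(72, Rational(1, 313)), Pow(7, 2)) = Mul(Rational(72, 313), 49) = Rational(3528, 313)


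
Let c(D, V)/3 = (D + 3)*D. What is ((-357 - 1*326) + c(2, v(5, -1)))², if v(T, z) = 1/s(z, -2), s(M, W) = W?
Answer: 426409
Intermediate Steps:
v(T, z) = -½ (v(T, z) = 1/(-2) = -½)
c(D, V) = 3*D*(3 + D) (c(D, V) = 3*((D + 3)*D) = 3*((3 + D)*D) = 3*(D*(3 + D)) = 3*D*(3 + D))
((-357 - 1*326) + c(2, v(5, -1)))² = ((-357 - 1*326) + 3*2*(3 + 2))² = ((-357 - 326) + 3*2*5)² = (-683 + 30)² = (-653)² = 426409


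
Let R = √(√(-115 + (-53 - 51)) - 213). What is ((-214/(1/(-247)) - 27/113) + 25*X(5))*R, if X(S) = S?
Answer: 5987052*√(-213 + I*√219)/113 ≈ 26846.0 + 7.7372e+5*I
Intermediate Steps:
R = √(-213 + I*√219) (R = √(√(-115 - 104) - 213) = √(√(-219) - 213) = √(I*√219 - 213) = √(-213 + I*√219) ≈ 0.50669 + 14.603*I)
((-214/(1/(-247)) - 27/113) + 25*X(5))*R = ((-214/(1/(-247)) - 27/113) + 25*5)*√(-213 + I*√219) = ((-214/(-1/247) - 27*1/113) + 125)*√(-213 + I*√219) = ((-214*(-247) - 27/113) + 125)*√(-213 + I*√219) = ((52858 - 27/113) + 125)*√(-213 + I*√219) = (5972927/113 + 125)*√(-213 + I*√219) = 5987052*√(-213 + I*√219)/113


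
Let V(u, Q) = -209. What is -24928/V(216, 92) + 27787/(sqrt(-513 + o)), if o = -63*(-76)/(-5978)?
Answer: 1312/11 - 27787*I*sqrt(10408979)/73131 ≈ 119.27 - 1225.9*I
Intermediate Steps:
o = -342/427 (o = 4788*(-1/5978) = -342/427 ≈ -0.80094)
-24928/V(216, 92) + 27787/(sqrt(-513 + o)) = -24928/(-209) + 27787/(sqrt(-513 - 342/427)) = -24928*(-1/209) + 27787/(sqrt(-219393/427)) = 1312/11 + 27787/((3*I*sqrt(10408979)/427)) = 1312/11 + 27787*(-I*sqrt(10408979)/73131) = 1312/11 - 27787*I*sqrt(10408979)/73131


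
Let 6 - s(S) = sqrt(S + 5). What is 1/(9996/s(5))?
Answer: 1/1666 - sqrt(10)/9996 ≈ 0.00028389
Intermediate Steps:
s(S) = 6 - sqrt(5 + S) (s(S) = 6 - sqrt(S + 5) = 6 - sqrt(5 + S))
1/(9996/s(5)) = 1/(9996/(6 - sqrt(5 + 5))) = 1/(9996/(6 - sqrt(10))) = 1/1666 - sqrt(10)/9996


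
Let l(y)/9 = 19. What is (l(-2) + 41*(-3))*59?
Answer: 2832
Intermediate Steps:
l(y) = 171 (l(y) = 9*19 = 171)
(l(-2) + 41*(-3))*59 = (171 + 41*(-3))*59 = (171 - 123)*59 = 48*59 = 2832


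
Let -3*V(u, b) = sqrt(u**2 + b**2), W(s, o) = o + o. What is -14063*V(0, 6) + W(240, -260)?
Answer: 27606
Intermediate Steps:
W(s, o) = 2*o
V(u, b) = -sqrt(b**2 + u**2)/3 (V(u, b) = -sqrt(u**2 + b**2)/3 = -sqrt(b**2 + u**2)/3)
-14063*V(0, 6) + W(240, -260) = -(-14063)*sqrt(6**2 + 0**2)/3 + 2*(-260) = -(-14063)*sqrt(36 + 0)/3 - 520 = -(-14063)*sqrt(36)/3 - 520 = -(-14063)*6/3 - 520 = -14063*(-2) - 520 = 28126 - 520 = 27606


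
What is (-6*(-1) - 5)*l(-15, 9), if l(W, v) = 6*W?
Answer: -90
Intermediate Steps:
(-6*(-1) - 5)*l(-15, 9) = (-6*(-1) - 5)*(6*(-15)) = (6 - 5)*(-90) = 1*(-90) = -90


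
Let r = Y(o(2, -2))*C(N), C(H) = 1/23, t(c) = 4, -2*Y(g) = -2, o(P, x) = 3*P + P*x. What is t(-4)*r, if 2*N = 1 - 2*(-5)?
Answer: 4/23 ≈ 0.17391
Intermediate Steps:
Y(g) = 1 (Y(g) = -1/2*(-2) = 1)
N = 11/2 (N = (1 - 2*(-5))/2 = (1 + 10)/2 = (1/2)*11 = 11/2 ≈ 5.5000)
C(H) = 1/23
r = 1/23 (r = 1*(1/23) = 1/23 ≈ 0.043478)
t(-4)*r = 4*(1/23) = 4/23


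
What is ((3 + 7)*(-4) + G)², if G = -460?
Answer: 250000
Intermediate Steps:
((3 + 7)*(-4) + G)² = ((3 + 7)*(-4) - 460)² = (10*(-4) - 460)² = (-40 - 460)² = (-500)² = 250000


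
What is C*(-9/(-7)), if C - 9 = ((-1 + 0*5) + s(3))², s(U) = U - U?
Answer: 90/7 ≈ 12.857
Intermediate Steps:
s(U) = 0
C = 10 (C = 9 + ((-1 + 0*5) + 0)² = 9 + ((-1 + 0) + 0)² = 9 + (-1 + 0)² = 9 + (-1)² = 9 + 1 = 10)
C*(-9/(-7)) = 10*(-9/(-7)) = 10*(-9*(-⅐)) = 10*(9/7) = 90/7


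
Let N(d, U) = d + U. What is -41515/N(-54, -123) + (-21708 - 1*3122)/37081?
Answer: 1535022805/6563337 ≈ 233.88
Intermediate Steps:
N(d, U) = U + d
-41515/N(-54, -123) + (-21708 - 1*3122)/37081 = -41515/(-123 - 54) + (-21708 - 1*3122)/37081 = -41515/(-177) + (-21708 - 3122)*(1/37081) = -41515*(-1/177) - 24830*1/37081 = 41515/177 - 24830/37081 = 1535022805/6563337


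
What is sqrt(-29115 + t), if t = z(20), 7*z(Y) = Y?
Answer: I*sqrt(1426495)/7 ≈ 170.62*I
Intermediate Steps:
z(Y) = Y/7
t = 20/7 (t = (1/7)*20 = 20/7 ≈ 2.8571)
sqrt(-29115 + t) = sqrt(-29115 + 20/7) = sqrt(-203785/7) = I*sqrt(1426495)/7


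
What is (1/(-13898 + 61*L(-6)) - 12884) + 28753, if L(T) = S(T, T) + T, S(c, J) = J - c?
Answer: 226355415/14264 ≈ 15869.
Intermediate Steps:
L(T) = T (L(T) = (T - T) + T = 0 + T = T)
(1/(-13898 + 61*L(-6)) - 12884) + 28753 = (1/(-13898 + 61*(-6)) - 12884) + 28753 = (1/(-13898 - 366) - 12884) + 28753 = (1/(-14264) - 12884) + 28753 = (-1/14264 - 12884) + 28753 = -183777377/14264 + 28753 = 226355415/14264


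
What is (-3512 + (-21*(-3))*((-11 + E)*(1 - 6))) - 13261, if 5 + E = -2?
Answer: -11103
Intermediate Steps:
E = -7 (E = -5 - 2 = -7)
(-3512 + (-21*(-3))*((-11 + E)*(1 - 6))) - 13261 = (-3512 + (-21*(-3))*((-11 - 7)*(1 - 6))) - 13261 = (-3512 + 63*(-18*(-5))) - 13261 = (-3512 + 63*90) - 13261 = (-3512 + 5670) - 13261 = 2158 - 13261 = -11103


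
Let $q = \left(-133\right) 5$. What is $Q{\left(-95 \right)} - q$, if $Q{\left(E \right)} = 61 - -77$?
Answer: $803$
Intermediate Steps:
$Q{\left(E \right)} = 138$ ($Q{\left(E \right)} = 61 + 77 = 138$)
$q = -665$
$Q{\left(-95 \right)} - q = 138 - -665 = 138 + 665 = 803$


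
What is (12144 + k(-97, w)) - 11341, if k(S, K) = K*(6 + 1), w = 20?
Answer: 943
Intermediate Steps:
k(S, K) = 7*K (k(S, K) = K*7 = 7*K)
(12144 + k(-97, w)) - 11341 = (12144 + 7*20) - 11341 = (12144 + 140) - 11341 = 12284 - 11341 = 943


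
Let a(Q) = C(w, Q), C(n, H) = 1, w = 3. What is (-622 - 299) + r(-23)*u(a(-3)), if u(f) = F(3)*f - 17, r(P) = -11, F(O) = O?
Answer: -767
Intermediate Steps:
a(Q) = 1
u(f) = -17 + 3*f (u(f) = 3*f - 17 = -17 + 3*f)
(-622 - 299) + r(-23)*u(a(-3)) = (-622 - 299) - 11*(-17 + 3*1) = -921 - 11*(-17 + 3) = -921 - 11*(-14) = -921 + 154 = -767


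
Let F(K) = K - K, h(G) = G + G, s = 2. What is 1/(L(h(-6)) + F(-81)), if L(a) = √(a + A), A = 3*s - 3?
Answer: -I/3 ≈ -0.33333*I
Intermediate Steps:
h(G) = 2*G
F(K) = 0
A = 3 (A = 3*2 - 3 = 6 - 3 = 3)
L(a) = √(3 + a) (L(a) = √(a + 3) = √(3 + a))
1/(L(h(-6)) + F(-81)) = 1/(√(3 + 2*(-6)) + 0) = 1/(√(3 - 12) + 0) = 1/(√(-9) + 0) = 1/(3*I + 0) = 1/(3*I) = -I/3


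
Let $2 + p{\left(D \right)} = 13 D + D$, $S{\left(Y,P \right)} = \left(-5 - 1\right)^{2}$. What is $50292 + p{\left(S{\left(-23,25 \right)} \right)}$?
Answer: $50794$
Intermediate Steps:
$S{\left(Y,P \right)} = 36$ ($S{\left(Y,P \right)} = \left(-6\right)^{2} = 36$)
$p{\left(D \right)} = -2 + 14 D$ ($p{\left(D \right)} = -2 + \left(13 D + D\right) = -2 + 14 D$)
$50292 + p{\left(S{\left(-23,25 \right)} \right)} = 50292 + \left(-2 + 14 \cdot 36\right) = 50292 + \left(-2 + 504\right) = 50292 + 502 = 50794$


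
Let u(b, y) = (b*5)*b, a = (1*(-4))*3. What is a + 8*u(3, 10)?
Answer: 348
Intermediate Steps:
a = -12 (a = -4*3 = -12)
u(b, y) = 5*b² (u(b, y) = (5*b)*b = 5*b²)
a + 8*u(3, 10) = -12 + 8*(5*3²) = -12 + 8*(5*9) = -12 + 8*45 = -12 + 360 = 348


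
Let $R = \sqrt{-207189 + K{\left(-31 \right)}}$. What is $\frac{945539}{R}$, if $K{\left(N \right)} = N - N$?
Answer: $- \frac{945539 i \sqrt{23021}}{69063} \approx - 2077.3 i$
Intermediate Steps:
$K{\left(N \right)} = 0$
$R = 3 i \sqrt{23021}$ ($R = \sqrt{-207189 + 0} = \sqrt{-207189} = 3 i \sqrt{23021} \approx 455.18 i$)
$\frac{945539}{R} = \frac{945539}{3 i \sqrt{23021}} = 945539 \left(- \frac{i \sqrt{23021}}{69063}\right) = - \frac{945539 i \sqrt{23021}}{69063}$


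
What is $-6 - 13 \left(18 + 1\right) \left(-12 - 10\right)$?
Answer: $5428$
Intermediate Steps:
$-6 - 13 \left(18 + 1\right) \left(-12 - 10\right) = -6 - 13 \cdot 19 \left(-22\right) = -6 - -5434 = -6 + 5434 = 5428$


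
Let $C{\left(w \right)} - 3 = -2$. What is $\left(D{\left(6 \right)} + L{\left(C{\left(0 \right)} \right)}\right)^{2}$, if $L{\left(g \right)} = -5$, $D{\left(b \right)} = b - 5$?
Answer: $16$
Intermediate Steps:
$D{\left(b \right)} = -5 + b$
$C{\left(w \right)} = 1$ ($C{\left(w \right)} = 3 - 2 = 1$)
$\left(D{\left(6 \right)} + L{\left(C{\left(0 \right)} \right)}\right)^{2} = \left(\left(-5 + 6\right) - 5\right)^{2} = \left(1 - 5\right)^{2} = \left(-4\right)^{2} = 16$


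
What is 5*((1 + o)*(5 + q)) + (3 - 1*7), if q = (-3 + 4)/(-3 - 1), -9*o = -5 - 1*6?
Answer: 439/9 ≈ 48.778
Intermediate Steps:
o = 11/9 (o = -(-5 - 1*6)/9 = -(-5 - 6)/9 = -⅑*(-11) = 11/9 ≈ 1.2222)
q = -¼ (q = 1/(-4) = 1*(-¼) = -¼ ≈ -0.25000)
5*((1 + o)*(5 + q)) + (3 - 1*7) = 5*((1 + 11/9)*(5 - ¼)) + (3 - 1*7) = 5*((20/9)*(19/4)) + (3 - 7) = 5*(95/9) - 4 = 475/9 - 4 = 439/9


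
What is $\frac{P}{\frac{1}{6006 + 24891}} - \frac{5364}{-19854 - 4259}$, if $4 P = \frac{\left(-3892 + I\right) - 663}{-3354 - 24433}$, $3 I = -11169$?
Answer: $\frac{3083933234115}{1340055862} \approx 2301.3$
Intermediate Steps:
$I = -3723$ ($I = \frac{1}{3} \left(-11169\right) = -3723$)
$P = \frac{4139}{55574}$ ($P = \frac{\left(\left(-3892 - 3723\right) - 663\right) \frac{1}{-3354 - 24433}}{4} = \frac{\left(-7615 - 663\right) \frac{1}{-27787}}{4} = \frac{\left(-8278\right) \left(- \frac{1}{27787}\right)}{4} = \frac{1}{4} \cdot \frac{8278}{27787} = \frac{4139}{55574} \approx 0.074477$)
$\frac{P}{\frac{1}{6006 + 24891}} - \frac{5364}{-19854 - 4259} = \frac{4139}{55574 \frac{1}{6006 + 24891}} - \frac{5364}{-19854 - 4259} = \frac{4139}{55574 \cdot \frac{1}{30897}} - \frac{5364}{-24113} = \frac{4139 \frac{1}{\frac{1}{30897}}}{55574} - - \frac{5364}{24113} = \frac{4139}{55574} \cdot 30897 + \frac{5364}{24113} = \frac{127882683}{55574} + \frac{5364}{24113} = \frac{3083933234115}{1340055862}$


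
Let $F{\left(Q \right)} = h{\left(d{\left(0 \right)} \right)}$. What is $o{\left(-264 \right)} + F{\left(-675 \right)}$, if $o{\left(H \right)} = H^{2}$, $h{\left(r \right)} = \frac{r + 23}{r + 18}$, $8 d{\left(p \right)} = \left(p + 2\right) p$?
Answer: $\frac{1254551}{18} \approx 69697.0$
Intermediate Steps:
$d{\left(p \right)} = \frac{p \left(2 + p\right)}{8}$ ($d{\left(p \right)} = \frac{\left(p + 2\right) p}{8} = \frac{\left(2 + p\right) p}{8} = \frac{p \left(2 + p\right)}{8}$)
$h{\left(r \right)} = \frac{23 + r}{18 + r}$
$F{\left(Q \right)} = \frac{23}{18}$ ($F{\left(Q \right)} = \frac{23 + \frac{1}{8} \cdot 0 \left(2 + 0\right)}{18 + \frac{1}{8} \cdot 0 \left(2 + 0\right)} = \frac{23 + \frac{1}{8} \cdot 0 \cdot 2}{18 + \frac{1}{8} \cdot 0 \cdot 2} = \frac{23 + 0}{18 + 0} = \frac{1}{18} \cdot 23 = \frac{23}{18}$)
$o{\left(-264 \right)} + F{\left(-675 \right)} = \left(-264\right)^{2} + \frac{23}{18} = 69696 + \frac{23}{18} = \frac{1254551}{18}$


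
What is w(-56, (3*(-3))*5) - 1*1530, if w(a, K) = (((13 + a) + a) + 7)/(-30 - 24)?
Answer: -41264/27 ≈ -1528.3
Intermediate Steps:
w(a, K) = -10/27 - a/27 (w(a, K) = ((13 + 2*a) + 7)/(-54) = (20 + 2*a)*(-1/54) = -10/27 - a/27)
w(-56, (3*(-3))*5) - 1*1530 = (-10/27 - 1/27*(-56)) - 1*1530 = (-10/27 + 56/27) - 1530 = 46/27 - 1530 = -41264/27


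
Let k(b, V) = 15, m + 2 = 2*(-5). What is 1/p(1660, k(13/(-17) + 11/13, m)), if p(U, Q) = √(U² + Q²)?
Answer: √110233/551165 ≈ 0.00060239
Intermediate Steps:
m = -12 (m = -2 + 2*(-5) = -2 - 10 = -12)
p(U, Q) = √(Q² + U²)
1/p(1660, k(13/(-17) + 11/13, m)) = 1/(√(15² + 1660²)) = 1/(√(225 + 2755600)) = 1/(√2755825) = 1/(5*√110233) = √110233/551165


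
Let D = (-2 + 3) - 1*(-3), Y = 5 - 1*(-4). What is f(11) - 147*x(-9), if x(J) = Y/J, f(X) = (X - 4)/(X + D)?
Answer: 2212/15 ≈ 147.47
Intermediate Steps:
Y = 9 (Y = 5 + 4 = 9)
D = 4 (D = 1 + 3 = 4)
f(X) = (-4 + X)/(4 + X) (f(X) = (X - 4)/(X + 4) = (-4 + X)/(4 + X))
x(J) = 9/J
f(11) - 147*x(-9) = (-4 + 11)/(4 + 11) - 1323/(-9) = 7/15 - 1323*(-1)/9 = (1/15)*7 - 147*(-1) = 7/15 + 147 = 2212/15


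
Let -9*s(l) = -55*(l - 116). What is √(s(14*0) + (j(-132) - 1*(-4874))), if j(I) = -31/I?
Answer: √18144247/66 ≈ 64.540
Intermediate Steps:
s(l) = -6380/9 + 55*l/9 (s(l) = -(-55)*(l - 116)/9 = -(-55)*(-116 + l)/9 = -(6380 - 55*l)/9 = -6380/9 + 55*l/9)
√(s(14*0) + (j(-132) - 1*(-4874))) = √((-6380/9 + 55*(14*0)/9) + (-31/(-132) - 1*(-4874))) = √((-6380/9 + (55/9)*0) + (-31*(-1/132) + 4874)) = √((-6380/9 + 0) + (31/132 + 4874)) = √(-6380/9 + 643399/132) = √(1649477/396) = √18144247/66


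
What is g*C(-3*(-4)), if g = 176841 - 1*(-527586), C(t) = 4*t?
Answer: 33812496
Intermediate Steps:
g = 704427 (g = 176841 + 527586 = 704427)
g*C(-3*(-4)) = 704427*(4*(-3*(-4))) = 704427*(4*12) = 704427*48 = 33812496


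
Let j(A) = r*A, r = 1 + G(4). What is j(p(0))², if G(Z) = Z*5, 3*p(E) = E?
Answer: 0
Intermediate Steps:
p(E) = E/3
G(Z) = 5*Z
r = 21 (r = 1 + 5*4 = 1 + 20 = 21)
j(A) = 21*A
j(p(0))² = (21*((⅓)*0))² = (21*0)² = 0² = 0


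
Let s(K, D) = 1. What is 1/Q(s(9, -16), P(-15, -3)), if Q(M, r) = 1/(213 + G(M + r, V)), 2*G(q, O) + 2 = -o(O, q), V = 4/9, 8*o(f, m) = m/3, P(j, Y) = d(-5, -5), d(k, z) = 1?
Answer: 5087/24 ≈ 211.96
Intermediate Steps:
P(j, Y) = 1
o(f, m) = m/24 (o(f, m) = (m/3)/8 = m/24)
V = 4/9 (V = 4*(⅑) = 4/9 ≈ 0.44444)
G(q, O) = -1 - q/48 (G(q, O) = -1 + (-q/24)/2 = -1 - q/48)
Q(M, r) = 1/(212 - M/48 - r/48) (Q(M, r) = 1/(213 + (-1 - (M + r)/48)) = 1/(213 + (-1 + (-M/48 - r/48))) = 1/(213 + (-1 - M/48 - r/48)) = 1/(212 - M/48 - r/48))
1/Q(s(9, -16), P(-15, -3)) = 1/(-48/(-10176 + 1 + 1)) = 1/(-48/(-10174)) = 1/(-48*(-1/10174)) = 1/(24/5087) = 5087/24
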